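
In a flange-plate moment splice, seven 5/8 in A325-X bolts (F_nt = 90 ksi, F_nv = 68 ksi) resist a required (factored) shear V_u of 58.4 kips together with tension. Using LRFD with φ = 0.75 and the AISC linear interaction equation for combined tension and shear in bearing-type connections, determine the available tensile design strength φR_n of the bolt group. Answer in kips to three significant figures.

A_b = π·0.625²/4 = 0.3068 in²; f_rv = 58.4 / (7 × 0.3068) = 27.19 ksi.
F'_nt = 1.3 F_nt − (F_nt / φF_nv) f_rv = 1.3·90 − (90/(0.75·68))·27.19 = 69.01 ksi, capped at F_nt → F'_nt = 69.01 ksi.
R_n = F'_nt · A_b · n = 69.01 × 0.3068 × 7 = 148.2 kips.
Design strength φR_n = 0.75 × 148.2 = 111 kips.

111 kips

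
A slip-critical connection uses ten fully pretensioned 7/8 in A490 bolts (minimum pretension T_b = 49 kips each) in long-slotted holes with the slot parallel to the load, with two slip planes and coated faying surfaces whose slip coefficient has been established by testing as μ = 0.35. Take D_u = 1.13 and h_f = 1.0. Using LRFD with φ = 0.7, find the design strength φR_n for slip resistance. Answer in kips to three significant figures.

R_n = μ · D_u · h_f · T_b · n_s · n_b = 0.35 × 1.13 × 1.0 × 49 × 2 × 10 = 387.6 kips.
Design strength φR_n = 0.7 × 387.6 = 271 kips.

271 kips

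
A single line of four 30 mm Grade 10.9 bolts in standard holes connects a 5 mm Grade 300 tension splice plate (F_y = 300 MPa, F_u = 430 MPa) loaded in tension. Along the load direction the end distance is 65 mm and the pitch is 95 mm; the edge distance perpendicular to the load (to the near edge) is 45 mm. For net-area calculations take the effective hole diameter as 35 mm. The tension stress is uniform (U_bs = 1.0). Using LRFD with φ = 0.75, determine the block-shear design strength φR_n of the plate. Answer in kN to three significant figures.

264 kN

Shear plane L_v = 65 + 3·95 = 350 mm; A_gv = 350 × 5 = 1750 mm².
A_nv = (350 − 3.5·35) × 5 = 1138 mm².
A_nt = (45 − 0.5·35) × 5 = 137.5 mm².
0.6 F_u A_nv = 293.5 kN; 0.6 F_y A_gv = 315 kN → shear rupture governs the shear term.
R_n = 293.5 + 1.0 × 430 × 137.5 / 1000 = 352.6 kN.
Design strength φR_n = 0.75 × 352.6 = 264 kN.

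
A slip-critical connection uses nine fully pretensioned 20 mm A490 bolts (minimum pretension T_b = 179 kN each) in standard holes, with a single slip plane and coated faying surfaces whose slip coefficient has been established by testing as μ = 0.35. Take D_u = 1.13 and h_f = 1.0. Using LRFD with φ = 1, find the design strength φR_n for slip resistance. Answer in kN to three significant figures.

R_n = μ · D_u · h_f · T_b · n_s · n_b = 0.35 × 1.13 × 1.0 × 179 × 1 × 9 = 637.2 kN.
Design strength φR_n = 1 × 637.2 = 637 kN.

637 kN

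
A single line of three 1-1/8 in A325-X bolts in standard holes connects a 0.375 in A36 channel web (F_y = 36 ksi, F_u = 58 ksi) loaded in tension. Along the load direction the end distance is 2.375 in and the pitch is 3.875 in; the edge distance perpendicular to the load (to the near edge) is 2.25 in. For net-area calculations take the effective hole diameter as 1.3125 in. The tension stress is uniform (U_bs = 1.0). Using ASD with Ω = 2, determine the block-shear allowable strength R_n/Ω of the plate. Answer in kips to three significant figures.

58.3 kips

Shear plane L_v = 2.375 + 2·3.875 = 10.12 in; A_gv = 10.12 × 0.375 = 3.797 in².
A_nv = (10.12 − 2.5·1.3125) × 0.375 = 2.566 in².
A_nt = (2.25 − 0.5·1.3125) × 0.375 = 0.5977 in².
0.6 F_u A_nv = 89.31 kips; 0.6 F_y A_gv = 82.01 kips → shear yielding governs the shear term.
R_n = 82.01 + 1.0 × 58 × 0.5977 = 116.7 kips.
Allowable strength R_n/Ω = 116.7 / 2 = 58.3 kips.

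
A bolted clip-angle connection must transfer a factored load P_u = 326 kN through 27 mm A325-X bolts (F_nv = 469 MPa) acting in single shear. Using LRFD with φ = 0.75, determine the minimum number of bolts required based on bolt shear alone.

A_b = π·27²/4 = 572.6 mm².
Per-bolt design strength φR_n = 0.75 × 469 × 572.6 × 1 / 1000 = 201.4 kN.
n ≥ 326 / 201.4 = 1.619 → use 2 bolts.

2 bolts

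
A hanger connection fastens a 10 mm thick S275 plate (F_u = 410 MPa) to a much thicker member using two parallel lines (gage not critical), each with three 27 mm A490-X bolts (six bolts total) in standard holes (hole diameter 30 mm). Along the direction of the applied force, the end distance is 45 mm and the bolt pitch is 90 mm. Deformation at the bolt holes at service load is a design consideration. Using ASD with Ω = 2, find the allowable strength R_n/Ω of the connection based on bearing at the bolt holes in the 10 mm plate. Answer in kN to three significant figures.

679 kN

Per bolt r_n = 1.2 l_c t F_u ≤ 2.4 d t F_u; upper limit = 2.4 × 27 × 10 × 410 / 1000 = 265.7 kN.
Edge bolt: l_c = 45 − 30/2 = 30 mm → 1.2 × 30 × 10 × 410 / 1000 = 147.6 → r_n = 147.6 kN.
Interior bolts: l_c = 90 − 30 = 60 mm → 1.2 × 60 × 10 × 410 / 1000 = 295.2 → r_n = 265.7 kN.
R_n = 2 × 147.6 + 4 × 265.7 = 1358 kN.
Allowable strength R_n/Ω = 1358 / 2 = 679 kN.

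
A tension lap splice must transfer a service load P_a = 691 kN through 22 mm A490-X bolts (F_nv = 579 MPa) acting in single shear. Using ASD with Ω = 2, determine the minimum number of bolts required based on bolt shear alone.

7 bolts

A_b = π·22²/4 = 380.1 mm².
Per-bolt allowable strength R_n/Ω = 579 × 380.1 × 1 / 1000 / 2 = 110 kN.
n ≥ 691 / 110 = 6.279 → use 7 bolts.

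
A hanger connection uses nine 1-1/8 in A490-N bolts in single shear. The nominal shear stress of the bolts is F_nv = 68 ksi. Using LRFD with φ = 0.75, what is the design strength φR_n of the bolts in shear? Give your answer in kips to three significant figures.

456 kips

A_b = π × 1.125² / 4 = 0.994 in².
R_n = F_nv · A_b · n · n_s = 68 × 0.994 × 9 × 1 = 608.3 kips.
Design strength φR_n = 0.75 × 608.3 = 456 kips.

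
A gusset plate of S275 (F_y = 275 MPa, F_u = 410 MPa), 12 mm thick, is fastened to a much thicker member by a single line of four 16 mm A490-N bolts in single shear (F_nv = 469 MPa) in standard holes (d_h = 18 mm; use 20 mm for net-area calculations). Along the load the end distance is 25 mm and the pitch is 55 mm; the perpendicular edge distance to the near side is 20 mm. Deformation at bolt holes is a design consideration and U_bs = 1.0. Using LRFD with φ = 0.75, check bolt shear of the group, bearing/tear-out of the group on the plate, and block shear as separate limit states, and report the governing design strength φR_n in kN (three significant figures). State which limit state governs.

Bolt shear: A_b = π·16²/4 = 201.1 mm²; R_n = 469 × 201.1 × 4 × 1 / 1000 = 377.2 kN → 0.75 × 377.2 = 283 kN.
Bearing: edge l_c = 16, r_n = 94.46 kN; interior l_c = 37, r_n = 188.9 kN; R_n = 94.46 + 3·188.9 = 661.2 kN → 496 kN.
Block shear: A_gv = 2280, A_nv = 1440, A_nt = 120 mm²; R_n = min(0.6F_uA_nv, 0.6F_yA_gv) + U_bs·F_u·A_nt = 403.4 kN → 303 kN.
Bolt shear governs: 283 kN.

283 kN (bolt shear governs)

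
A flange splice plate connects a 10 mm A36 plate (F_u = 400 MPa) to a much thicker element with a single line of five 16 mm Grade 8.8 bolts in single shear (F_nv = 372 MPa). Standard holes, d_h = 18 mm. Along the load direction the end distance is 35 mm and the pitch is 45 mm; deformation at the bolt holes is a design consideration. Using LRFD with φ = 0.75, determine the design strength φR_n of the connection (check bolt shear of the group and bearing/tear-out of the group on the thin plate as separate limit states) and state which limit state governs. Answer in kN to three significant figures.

280 kN (bolt shear governs)

Bolt shear: A_b = π·16²/4 = 201.1 mm²; R_n = 372 × 201.1 × 5 × 1 / 1000 = 374 kN → 0.75 × 374 = 280 kN.
Bearing (1.2 l_c t F_u ≤ 2.4 d t F_u): upper limit = 2.4·16·10·400 / 1000 = 153.6 kN.
  Edge l_c = 35 − 18/2 = 26 → r_n = 124.8 kN; interior l_c = 45 − 18 = 27 → r_n = 129.6 kN.
  R_n,bearing = 1·124.8 + 4·129.6 = 643.2 kN → 0.75 × 643.2 = 482 kN.
Bolt shear governs: 280 kN.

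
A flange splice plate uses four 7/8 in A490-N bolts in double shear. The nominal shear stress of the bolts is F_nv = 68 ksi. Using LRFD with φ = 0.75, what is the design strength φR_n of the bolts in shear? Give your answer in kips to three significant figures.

A_b = π × 0.875² / 4 = 0.6013 in².
R_n = F_nv · A_b · n · n_s = 68 × 0.6013 × 4 × 2 = 327.1 kips.
Design strength φR_n = 0.75 × 327.1 = 245 kips.

245 kips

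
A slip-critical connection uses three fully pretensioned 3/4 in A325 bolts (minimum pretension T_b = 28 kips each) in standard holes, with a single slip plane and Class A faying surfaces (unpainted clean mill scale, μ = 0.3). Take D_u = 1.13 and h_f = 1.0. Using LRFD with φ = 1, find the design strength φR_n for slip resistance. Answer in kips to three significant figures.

28.5 kips

R_n = μ · D_u · h_f · T_b · n_s · n_b = 0.3 × 1.13 × 1.0 × 28 × 1 × 3 = 28.48 kips.
Design strength φR_n = 1 × 28.48 = 28.5 kips.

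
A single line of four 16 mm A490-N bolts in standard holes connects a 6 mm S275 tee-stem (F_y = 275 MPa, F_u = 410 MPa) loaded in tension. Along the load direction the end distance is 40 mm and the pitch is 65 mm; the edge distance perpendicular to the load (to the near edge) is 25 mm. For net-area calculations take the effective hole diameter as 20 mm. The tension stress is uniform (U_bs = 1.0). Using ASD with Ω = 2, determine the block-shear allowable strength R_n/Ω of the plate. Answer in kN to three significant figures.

135 kN

Shear plane L_v = 40 + 3·65 = 235 mm; A_gv = 235 × 6 = 1410 mm².
A_nv = (235 − 3.5·20) × 6 = 990 mm².
A_nt = (25 − 0.5·20) × 6 = 90 mm².
0.6 F_u A_nv = 243.5 kN; 0.6 F_y A_gv = 232.7 kN → shear yielding governs the shear term.
R_n = 232.7 + 1.0 × 410 × 90 / 1000 = 269.6 kN.
Allowable strength R_n/Ω = 269.6 / 2 = 135 kN.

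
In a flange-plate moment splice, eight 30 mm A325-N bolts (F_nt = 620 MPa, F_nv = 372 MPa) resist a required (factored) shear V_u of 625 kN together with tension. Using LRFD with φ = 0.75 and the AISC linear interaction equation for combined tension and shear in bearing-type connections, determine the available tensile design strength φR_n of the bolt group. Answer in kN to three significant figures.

2380 kN

A_b = π·30²/4 = 706.9 mm²; f_rv = 625 × 1000 / (8 × 706.9) = 110.5 MPa.
F'_nt = 1.3 F_nt − (F_nt / φF_nv) f_rv = 1.3·620 − (620/(0.75·372))·110.5 = 560.4 MPa, capped at F_nt → F'_nt = 560.4 MPa.
R_n = F'_nt · A_b · n = 560.4 × 706.9 × 8 / 1000 = 3169 kN.
Design strength φR_n = 0.75 × 3169 = 2380 kN.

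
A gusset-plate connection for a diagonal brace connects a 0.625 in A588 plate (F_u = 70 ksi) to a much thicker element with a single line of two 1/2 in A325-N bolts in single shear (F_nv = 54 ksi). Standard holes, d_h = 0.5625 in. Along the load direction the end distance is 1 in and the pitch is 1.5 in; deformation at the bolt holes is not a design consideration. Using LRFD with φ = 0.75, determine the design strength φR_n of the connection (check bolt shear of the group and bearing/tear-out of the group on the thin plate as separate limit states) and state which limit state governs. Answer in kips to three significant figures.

Bolt shear: A_b = π·0.5²/4 = 0.1963 in²; R_n = 54 × 0.1963 × 2 × 1 = 21.21 kips → 0.75 × 21.21 = 15.9 kips.
Bearing (1.5 l_c t F_u ≤ 3.0 d t F_u): upper limit = 3.0·0.5·0.625·70 = 65.62 kips.
  Edge l_c = 1 − 0.5625/2 = 0.7188 → r_n = 47.17 kips; interior l_c = 1.5 − 0.5625 = 0.9375 → r_n = 61.52 kips.
  R_n,bearing = 1·47.17 + 1·61.52 = 108.7 kips → 0.75 × 108.7 = 81.5 kips.
Bolt shear governs: 15.9 kips.

15.9 kips (bolt shear governs)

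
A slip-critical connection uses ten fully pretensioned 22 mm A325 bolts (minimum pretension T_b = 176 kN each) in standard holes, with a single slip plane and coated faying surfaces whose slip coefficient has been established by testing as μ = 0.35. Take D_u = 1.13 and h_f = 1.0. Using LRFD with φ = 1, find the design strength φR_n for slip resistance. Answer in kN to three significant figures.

696 kN

R_n = μ · D_u · h_f · T_b · n_s · n_b = 0.35 × 1.13 × 1.0 × 176 × 1 × 10 = 696.1 kN.
Design strength φR_n = 1 × 696.1 = 696 kN.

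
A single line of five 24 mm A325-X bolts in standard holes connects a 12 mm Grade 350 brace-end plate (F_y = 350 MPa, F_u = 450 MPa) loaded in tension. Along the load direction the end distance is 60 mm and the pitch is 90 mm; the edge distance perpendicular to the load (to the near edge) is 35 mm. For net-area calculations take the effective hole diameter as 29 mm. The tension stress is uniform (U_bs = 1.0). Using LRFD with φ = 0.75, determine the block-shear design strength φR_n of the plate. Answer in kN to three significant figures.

787 kN

Shear plane L_v = 60 + 4·90 = 420 mm; A_gv = 420 × 12 = 5040 mm².
A_nv = (420 − 4.5·29) × 12 = 3474 mm².
A_nt = (35 − 0.5·29) × 12 = 246 mm².
0.6 F_u A_nv = 938 kN; 0.6 F_y A_gv = 1058 kN → shear rupture governs the shear term.
R_n = 938 + 1.0 × 450 × 246 / 1000 = 1049 kN.
Design strength φR_n = 0.75 × 1049 = 787 kN.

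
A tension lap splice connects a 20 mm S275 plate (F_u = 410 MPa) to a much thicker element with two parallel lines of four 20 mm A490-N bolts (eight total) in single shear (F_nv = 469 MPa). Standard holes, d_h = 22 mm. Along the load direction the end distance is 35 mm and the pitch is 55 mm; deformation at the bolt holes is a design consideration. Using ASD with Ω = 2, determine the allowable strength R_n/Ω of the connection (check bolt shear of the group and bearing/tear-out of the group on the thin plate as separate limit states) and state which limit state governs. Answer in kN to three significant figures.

Bolt shear: A_b = π·20²/4 = 314.2 mm²; R_n = 469 × 314.2 × 8 × 1 / 1000 = 1179 kN → 1179 / 2 = 589 kN.
Bearing (1.2 l_c t F_u ≤ 2.4 d t F_u): upper limit = 2.4·20·20·410 / 1000 = 393.6 kN.
  Edge l_c = 35 − 22/2 = 24 → r_n = 236.2 kN; interior l_c = 55 − 22 = 33 → r_n = 324.7 kN.
  R_n,bearing = 2·236.2 + 6·324.7 = 2421 kN → 2421 / 2 = 1210 kN.
Bolt shear governs: 589 kN.

589 kN (bolt shear governs)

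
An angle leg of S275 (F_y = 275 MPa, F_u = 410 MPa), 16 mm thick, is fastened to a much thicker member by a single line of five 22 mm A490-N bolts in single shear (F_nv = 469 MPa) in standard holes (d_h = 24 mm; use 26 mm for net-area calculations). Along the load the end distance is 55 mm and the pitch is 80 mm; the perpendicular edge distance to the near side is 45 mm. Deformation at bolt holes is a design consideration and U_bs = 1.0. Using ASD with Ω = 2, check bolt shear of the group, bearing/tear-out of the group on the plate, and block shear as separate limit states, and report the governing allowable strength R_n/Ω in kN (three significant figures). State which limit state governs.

446 kN (bolt shear governs)

Bolt shear: A_b = π·22²/4 = 380.1 mm²; R_n = 469 × 380.1 × 5 × 1 / 1000 = 891.4 kN → 891.4 / 2 = 446 kN.
Bearing: edge l_c = 43, r_n = 338.5 kN; interior l_c = 56, r_n = 346.4 kN; R_n = 338.5 + 4·346.4 = 1724 kN → 862 kN.
Block shear: A_gv = 6000, A_nv = 4128, A_nt = 512 mm²; R_n = min(0.6F_uA_nv, 0.6F_yA_gv) + U_bs·F_u·A_nt = 1200 kN → 600 kN.
Bolt shear governs: 446 kN.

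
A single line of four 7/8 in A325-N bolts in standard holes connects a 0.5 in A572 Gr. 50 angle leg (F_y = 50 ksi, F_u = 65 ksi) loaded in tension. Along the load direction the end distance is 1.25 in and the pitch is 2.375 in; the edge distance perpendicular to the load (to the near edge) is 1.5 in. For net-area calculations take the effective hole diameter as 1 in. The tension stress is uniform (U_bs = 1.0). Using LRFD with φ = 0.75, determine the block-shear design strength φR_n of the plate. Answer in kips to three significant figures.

Shear plane L_v = 1.25 + 3·2.375 = 8.375 in; A_gv = 8.375 × 0.5 = 4.188 in².
A_nv = (8.375 − 3.5·1) × 0.5 = 2.438 in².
A_nt = (1.5 − 0.5·1) × 0.5 = 0.5 in².
0.6 F_u A_nv = 95.06 kips; 0.6 F_y A_gv = 125.6 kips → shear rupture governs the shear term.
R_n = 95.06 + 1.0 × 65 × 0.5 = 127.6 kips.
Design strength φR_n = 0.75 × 127.6 = 95.7 kips.

95.7 kips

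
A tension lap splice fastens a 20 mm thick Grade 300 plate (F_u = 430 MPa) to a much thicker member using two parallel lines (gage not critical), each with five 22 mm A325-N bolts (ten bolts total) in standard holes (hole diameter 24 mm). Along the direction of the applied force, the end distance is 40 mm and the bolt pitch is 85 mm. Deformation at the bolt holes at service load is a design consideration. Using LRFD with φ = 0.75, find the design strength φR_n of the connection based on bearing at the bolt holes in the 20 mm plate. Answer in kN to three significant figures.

3160 kN

Per bolt r_n = 1.2 l_c t F_u ≤ 2.4 d t F_u; upper limit = 2.4 × 22 × 20 × 430 / 1000 = 454.1 kN.
Edge bolt: l_c = 40 − 24/2 = 28 mm → 1.2 × 28 × 20 × 430 / 1000 = 289 → r_n = 289 kN.
Interior bolts: l_c = 85 − 24 = 61 mm → 1.2 × 61 × 20 × 430 / 1000 = 629.5 → r_n = 454.1 kN.
R_n = 2 × 289 + 8 × 454.1 = 4211 kN.
Design strength φR_n = 0.75 × 4211 = 3160 kN.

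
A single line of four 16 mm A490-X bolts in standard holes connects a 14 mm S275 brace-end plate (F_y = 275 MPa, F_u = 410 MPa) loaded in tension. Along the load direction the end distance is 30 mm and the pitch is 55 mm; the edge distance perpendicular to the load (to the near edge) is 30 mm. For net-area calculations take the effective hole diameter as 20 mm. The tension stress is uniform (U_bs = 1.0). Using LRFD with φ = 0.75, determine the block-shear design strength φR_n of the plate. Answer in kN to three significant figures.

409 kN

Shear plane L_v = 30 + 3·55 = 195 mm; A_gv = 195 × 14 = 2730 mm².
A_nv = (195 − 3.5·20) × 14 = 1750 mm².
A_nt = (30 − 0.5·20) × 14 = 280 mm².
0.6 F_u A_nv = 430.5 kN; 0.6 F_y A_gv = 450.4 kN → shear rupture governs the shear term.
R_n = 430.5 + 1.0 × 410 × 280 / 1000 = 545.3 kN.
Design strength φR_n = 0.75 × 545.3 = 409 kN.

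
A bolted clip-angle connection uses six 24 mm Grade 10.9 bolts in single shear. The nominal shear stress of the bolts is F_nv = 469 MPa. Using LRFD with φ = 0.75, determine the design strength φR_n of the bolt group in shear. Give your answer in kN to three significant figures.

A_b = π × 24² / 4 = 452.4 mm².
R_n = F_nv · A_b · n · n_s = 469 × 452.4 × 6 × 1 / 1000 = 1273 kN.
Design strength φR_n = 0.75 × 1273 = 955 kN.

955 kN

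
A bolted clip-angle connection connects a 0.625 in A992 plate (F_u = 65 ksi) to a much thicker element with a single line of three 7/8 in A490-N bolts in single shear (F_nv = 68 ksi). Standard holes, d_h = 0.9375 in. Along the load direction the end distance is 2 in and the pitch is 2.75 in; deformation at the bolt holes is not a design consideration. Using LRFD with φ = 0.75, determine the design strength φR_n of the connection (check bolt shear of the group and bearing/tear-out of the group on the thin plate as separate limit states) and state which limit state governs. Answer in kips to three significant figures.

92 kips (bolt shear governs)

Bolt shear: A_b = π·0.875²/4 = 0.6013 in²; R_n = 68 × 0.6013 × 3 × 1 = 122.7 kips → 0.75 × 122.7 = 92 kips.
Bearing (1.5 l_c t F_u ≤ 3.0 d t F_u): upper limit = 3.0·0.875·0.625·65 = 106.6 kips.
  Edge l_c = 2 − 0.9375/2 = 1.531 → r_n = 93.31 kips; interior l_c = 2.75 − 0.9375 = 1.812 → r_n = 106.6 kips.
  R_n,bearing = 1·93.31 + 2·106.6 = 306.6 kips → 0.75 × 306.6 = 230 kips.
Bolt shear governs: 92 kips.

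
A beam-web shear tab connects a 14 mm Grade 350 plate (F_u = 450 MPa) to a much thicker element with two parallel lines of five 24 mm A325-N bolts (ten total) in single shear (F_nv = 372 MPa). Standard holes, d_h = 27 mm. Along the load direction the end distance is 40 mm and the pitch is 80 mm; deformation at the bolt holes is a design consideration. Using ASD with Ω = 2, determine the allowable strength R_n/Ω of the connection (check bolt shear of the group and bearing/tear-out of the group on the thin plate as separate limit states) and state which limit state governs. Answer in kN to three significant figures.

Bolt shear: A_b = π·24²/4 = 452.4 mm²; R_n = 372 × 452.4 × 10 × 1 / 1000 = 1683 kN → 1683 / 2 = 841 kN.
Bearing (1.2 l_c t F_u ≤ 2.4 d t F_u): upper limit = 2.4·24·14·450 / 1000 = 362.9 kN.
  Edge l_c = 40 − 27/2 = 26.5 → r_n = 200.3 kN; interior l_c = 80 − 27 = 53 → r_n = 362.9 kN.
  R_n,bearing = 2·200.3 + 8·362.9 = 3304 kN → 3304 / 2 = 1650 kN.
Bolt shear governs: 841 kN.

841 kN (bolt shear governs)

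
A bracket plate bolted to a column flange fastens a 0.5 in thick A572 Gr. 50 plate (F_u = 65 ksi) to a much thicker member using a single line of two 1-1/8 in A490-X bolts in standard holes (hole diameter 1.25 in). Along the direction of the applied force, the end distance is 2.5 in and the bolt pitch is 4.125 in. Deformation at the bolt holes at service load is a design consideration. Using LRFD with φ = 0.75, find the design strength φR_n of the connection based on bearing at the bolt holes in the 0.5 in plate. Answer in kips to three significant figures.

Per bolt r_n = 1.2 l_c t F_u ≤ 2.4 d t F_u; upper limit = 2.4 × 1.125 × 0.5 × 65 = 87.75 kips.
Edge bolt: l_c = 2.5 − 1.25/2 = 1.875 in → 1.2 × 1.875 × 0.5 × 65 = 73.12 → r_n = 73.12 kips.
Interior bolts: l_c = 4.125 − 1.25 = 2.875 in → 1.2 × 2.875 × 0.5 × 65 = 112.1 → r_n = 87.75 kips.
R_n = 1 × 73.12 + 1 × 87.75 = 160.9 kips.
Design strength φR_n = 0.75 × 160.9 = 121 kips.

121 kips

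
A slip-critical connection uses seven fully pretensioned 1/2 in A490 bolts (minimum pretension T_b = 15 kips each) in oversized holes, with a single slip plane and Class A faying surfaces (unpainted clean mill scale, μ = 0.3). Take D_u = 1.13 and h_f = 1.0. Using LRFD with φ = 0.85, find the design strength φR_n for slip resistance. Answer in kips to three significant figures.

R_n = μ · D_u · h_f · T_b · n_s · n_b = 0.3 × 1.13 × 1.0 × 15 × 1 × 7 = 35.59 kips.
Design strength φR_n = 0.85 × 35.59 = 30.3 kips.

30.3 kips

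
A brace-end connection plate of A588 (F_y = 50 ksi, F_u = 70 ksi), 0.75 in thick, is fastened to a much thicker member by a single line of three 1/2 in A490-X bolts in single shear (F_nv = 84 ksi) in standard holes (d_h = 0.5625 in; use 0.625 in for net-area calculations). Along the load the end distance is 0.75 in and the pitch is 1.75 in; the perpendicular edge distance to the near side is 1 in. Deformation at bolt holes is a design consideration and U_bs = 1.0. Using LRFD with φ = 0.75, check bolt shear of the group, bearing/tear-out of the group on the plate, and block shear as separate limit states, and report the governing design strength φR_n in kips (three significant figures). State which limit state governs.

37.1 kips (bolt shear governs)

Bolt shear: A_b = π·0.5²/4 = 0.1963 in²; R_n = 84 × 0.1963 × 3 × 1 = 49.48 kips → 0.75 × 49.48 = 37.1 kips.
Bearing: edge l_c = 0.4688, r_n = 29.53 kips; interior l_c = 1.188, r_n = 63 kips; R_n = 29.53 + 2·63 = 155.5 kips → 117 kips.
Block shear: A_gv = 3.188, A_nv = 2.016, A_nt = 0.5156 in²; R_n = min(0.6F_uA_nv, 0.6F_yA_gv) + U_bs·F_u·A_nt = 120.8 kips → 90.6 kips.
Bolt shear governs: 37.1 kips.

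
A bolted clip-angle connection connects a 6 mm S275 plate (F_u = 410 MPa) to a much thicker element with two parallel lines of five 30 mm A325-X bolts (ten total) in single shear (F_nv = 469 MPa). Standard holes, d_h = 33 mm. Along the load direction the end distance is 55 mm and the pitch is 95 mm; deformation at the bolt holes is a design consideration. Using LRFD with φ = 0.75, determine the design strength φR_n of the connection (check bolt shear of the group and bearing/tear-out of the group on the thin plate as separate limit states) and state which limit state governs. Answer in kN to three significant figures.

Bolt shear: A_b = π·30²/4 = 706.9 mm²; R_n = 469 × 706.9 × 10 × 1 / 1000 = 3315 kN → 0.75 × 3315 = 2490 kN.
Bearing (1.2 l_c t F_u ≤ 2.4 d t F_u): upper limit = 2.4·30·6·410 / 1000 = 177.1 kN.
  Edge l_c = 55 − 33/2 = 38.5 → r_n = 113.7 kN; interior l_c = 95 − 33 = 62 → r_n = 177.1 kN.
  R_n,bearing = 2·113.7 + 8·177.1 = 1644 kN → 0.75 × 1644 = 1230 kN.
Bearing governs: 1230 kN.

1230 kN (bearing governs)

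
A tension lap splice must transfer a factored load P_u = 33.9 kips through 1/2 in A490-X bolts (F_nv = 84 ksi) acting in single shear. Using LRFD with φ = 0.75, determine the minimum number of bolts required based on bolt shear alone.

A_b = π·0.5²/4 = 0.1963 in².
Per-bolt design strength φR_n = 0.75 × 84 × 0.1963 × 1 = 12.37 kips.
n ≥ 33.9 / 12.37 = 2.74 → use 3 bolts.

3 bolts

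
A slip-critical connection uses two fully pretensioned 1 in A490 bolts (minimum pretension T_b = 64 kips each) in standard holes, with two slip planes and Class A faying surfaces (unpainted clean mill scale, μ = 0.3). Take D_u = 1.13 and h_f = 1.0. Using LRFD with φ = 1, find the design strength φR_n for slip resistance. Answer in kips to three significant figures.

86.8 kips

R_n = μ · D_u · h_f · T_b · n_s · n_b = 0.3 × 1.13 × 1.0 × 64 × 2 × 2 = 86.78 kips.
Design strength φR_n = 1 × 86.78 = 86.8 kips.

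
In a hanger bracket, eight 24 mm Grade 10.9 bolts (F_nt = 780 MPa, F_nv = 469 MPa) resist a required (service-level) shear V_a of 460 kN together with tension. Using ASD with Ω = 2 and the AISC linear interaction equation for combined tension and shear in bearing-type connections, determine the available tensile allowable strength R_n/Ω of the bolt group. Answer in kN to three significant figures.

1070 kN

A_b = π·24²/4 = 452.4 mm²; f_rv = 460 × 1000 / (8 × 452.4) = 127.1 MPa.
F'_nt = 1.3 F_nt − (Ω F_nt / F_nv) f_rv = 1.3·780 − (2·780/469)·127.1 = 591.2 MPa, capped at F_nt → F'_nt = 591.2 MPa.
R_n = F'_nt · A_b · n = 591.2 × 452.4 × 8 / 1000 = 2140 kN.
Allowable strength R_n/Ω = 2140 / 2 = 1070 kN.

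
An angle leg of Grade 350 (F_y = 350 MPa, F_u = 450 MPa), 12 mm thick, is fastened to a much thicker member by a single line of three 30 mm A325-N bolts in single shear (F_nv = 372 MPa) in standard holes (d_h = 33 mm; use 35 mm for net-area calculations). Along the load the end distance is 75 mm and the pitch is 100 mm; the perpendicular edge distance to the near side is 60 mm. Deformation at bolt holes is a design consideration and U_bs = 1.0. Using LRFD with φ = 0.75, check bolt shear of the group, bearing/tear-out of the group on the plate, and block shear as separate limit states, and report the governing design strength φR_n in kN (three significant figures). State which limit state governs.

592 kN (bolt shear governs)

Bolt shear: A_b = π·30²/4 = 706.9 mm²; R_n = 372 × 706.9 × 3 × 1 / 1000 = 788.9 kN → 0.75 × 788.9 = 592 kN.
Bearing: edge l_c = 58.5, r_n = 379.1 kN; interior l_c = 67, r_n = 388.8 kN; R_n = 379.1 + 2·388.8 = 1157 kN → 868 kN.
Block shear: A_gv = 3300, A_nv = 2250, A_nt = 510 mm²; R_n = min(0.6F_uA_nv, 0.6F_yA_gv) + U_bs·F_u·A_nt = 837 kN → 628 kN.
Bolt shear governs: 592 kN.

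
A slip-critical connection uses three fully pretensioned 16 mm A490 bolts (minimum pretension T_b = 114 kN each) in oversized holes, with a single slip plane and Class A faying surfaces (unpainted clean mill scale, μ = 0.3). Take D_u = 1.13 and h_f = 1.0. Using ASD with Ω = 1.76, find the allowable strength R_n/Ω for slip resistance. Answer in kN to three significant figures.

R_n = μ · D_u · h_f · T_b · n_s · n_b = 0.3 × 1.13 × 1.0 × 114 × 1 × 3 = 115.9 kN.
Allowable strength R_n/Ω = 115.9 / 1.76 = 65.9 kN.

65.9 kN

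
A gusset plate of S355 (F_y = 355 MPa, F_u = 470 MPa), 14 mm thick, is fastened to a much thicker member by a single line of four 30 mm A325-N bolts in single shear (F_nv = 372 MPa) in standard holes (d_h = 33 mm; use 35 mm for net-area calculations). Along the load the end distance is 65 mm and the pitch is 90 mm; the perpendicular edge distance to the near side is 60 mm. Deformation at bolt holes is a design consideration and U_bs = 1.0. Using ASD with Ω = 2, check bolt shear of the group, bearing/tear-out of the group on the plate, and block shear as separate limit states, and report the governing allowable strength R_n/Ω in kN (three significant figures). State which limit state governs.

526 kN (bolt shear governs)

Bolt shear: A_b = π·30²/4 = 706.9 mm²; R_n = 372 × 706.9 × 4 × 1 / 1000 = 1052 kN → 1052 / 2 = 526 kN.
Bearing: edge l_c = 48.5, r_n = 383 kN; interior l_c = 57, r_n = 450.1 kN; R_n = 383 + 3·450.1 = 1733 kN → 867 kN.
Block shear: A_gv = 4690, A_nv = 2975, A_nt = 595 mm²; R_n = min(0.6F_uA_nv, 0.6F_yA_gv) + U_bs·F_u·A_nt = 1119 kN → 559 kN.
Bolt shear governs: 526 kN.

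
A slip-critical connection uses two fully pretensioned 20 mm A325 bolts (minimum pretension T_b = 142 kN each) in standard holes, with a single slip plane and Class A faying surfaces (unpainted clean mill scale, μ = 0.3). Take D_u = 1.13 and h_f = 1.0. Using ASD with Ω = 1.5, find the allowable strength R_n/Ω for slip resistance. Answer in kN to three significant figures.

R_n = μ · D_u · h_f · T_b · n_s · n_b = 0.3 × 1.13 × 1.0 × 142 × 1 × 2 = 96.28 kN.
Allowable strength R_n/Ω = 96.28 / 1.5 = 64.2 kN.

64.2 kN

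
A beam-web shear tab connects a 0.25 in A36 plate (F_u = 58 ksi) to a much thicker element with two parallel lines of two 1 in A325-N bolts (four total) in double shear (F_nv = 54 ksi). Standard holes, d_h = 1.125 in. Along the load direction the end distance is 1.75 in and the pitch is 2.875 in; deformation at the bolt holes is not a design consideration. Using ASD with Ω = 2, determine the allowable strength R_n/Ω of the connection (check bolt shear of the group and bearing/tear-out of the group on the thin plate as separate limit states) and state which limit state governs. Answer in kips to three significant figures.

63.9 kips (bearing governs)

Bolt shear: A_b = π·1²/4 = 0.7854 in²; R_n = 54 × 0.7854 × 4 × 2 = 339.3 kips → 339.3 / 2 = 170 kips.
Bearing (1.5 l_c t F_u ≤ 3.0 d t F_u): upper limit = 3.0·1·0.25·58 = 43.5 kips.
  Edge l_c = 1.75 − 1.125/2 = 1.188 → r_n = 25.83 kips; interior l_c = 2.875 − 1.125 = 1.75 → r_n = 38.06 kips.
  R_n,bearing = 2·25.83 + 2·38.06 = 127.8 kips → 127.8 / 2 = 63.9 kips.
Bearing governs: 63.9 kips.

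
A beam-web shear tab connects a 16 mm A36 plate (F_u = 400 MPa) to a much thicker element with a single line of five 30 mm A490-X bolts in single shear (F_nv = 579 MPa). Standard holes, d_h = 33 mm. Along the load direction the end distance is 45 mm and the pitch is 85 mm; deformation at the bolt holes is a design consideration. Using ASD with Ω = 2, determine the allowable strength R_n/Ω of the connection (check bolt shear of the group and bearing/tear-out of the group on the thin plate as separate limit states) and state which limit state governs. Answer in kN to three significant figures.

908 kN (bearing governs)

Bolt shear: A_b = π·30²/4 = 706.9 mm²; R_n = 579 × 706.9 × 5 × 1 / 1000 = 2046 kN → 2046 / 2 = 1020 kN.
Bearing (1.2 l_c t F_u ≤ 2.4 d t F_u): upper limit = 2.4·30·16·400 / 1000 = 460.8 kN.
  Edge l_c = 45 − 33/2 = 28.5 → r_n = 218.9 kN; interior l_c = 85 − 33 = 52 → r_n = 399.4 kN.
  R_n,bearing = 1·218.9 + 4·399.4 = 1816 kN → 1816 / 2 = 908 kN.
Bearing governs: 908 kN.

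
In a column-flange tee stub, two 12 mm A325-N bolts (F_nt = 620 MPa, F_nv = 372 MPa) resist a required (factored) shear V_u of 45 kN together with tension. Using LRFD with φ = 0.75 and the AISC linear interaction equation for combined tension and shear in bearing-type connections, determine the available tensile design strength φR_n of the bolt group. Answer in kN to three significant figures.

61.7 kN

A_b = π·12²/4 = 113.1 mm²; f_rv = 45 × 1000 / (2 × 113.1) = 198.9 MPa.
F'_nt = 1.3 F_nt − (F_nt / φF_nv) f_rv = 1.3·620 − (620/(0.75·372))·198.9 = 363.9 MPa, capped at F_nt → F'_nt = 363.9 MPa.
R_n = F'_nt · A_b · n = 363.9 × 113.1 × 2 / 1000 = 82.31 kN.
Design strength φR_n = 0.75 × 82.31 = 61.7 kN.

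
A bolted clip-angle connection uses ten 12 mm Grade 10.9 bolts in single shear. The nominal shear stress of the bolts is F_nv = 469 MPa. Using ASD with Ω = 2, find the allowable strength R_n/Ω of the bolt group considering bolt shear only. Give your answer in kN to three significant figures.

A_b = π × 12² / 4 = 113.1 mm².
R_n = F_nv · A_b · n · n_s = 469 × 113.1 × 10 × 1 / 1000 = 530.4 kN.
Allowable strength R_n/Ω = 530.4 / 2 = 265 kN.

265 kN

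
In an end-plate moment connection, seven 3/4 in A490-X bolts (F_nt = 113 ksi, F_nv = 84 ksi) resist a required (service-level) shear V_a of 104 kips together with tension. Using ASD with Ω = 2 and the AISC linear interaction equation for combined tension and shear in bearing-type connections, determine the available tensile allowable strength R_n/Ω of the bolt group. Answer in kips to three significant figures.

A_b = π·0.75²/4 = 0.4418 in²; f_rv = 104 / (7 × 0.4418) = 33.63 ksi.
F'_nt = 1.3 F_nt − (Ω F_nt / F_nv) f_rv = 1.3·113 − (2·113/84)·33.63 = 56.42 ksi, capped at F_nt → F'_nt = 56.42 ksi.
R_n = F'_nt · A_b · n = 56.42 × 0.4418 × 7 = 174.5 kips.
Allowable strength R_n/Ω = 174.5 / 2 = 87.2 kips.

87.2 kips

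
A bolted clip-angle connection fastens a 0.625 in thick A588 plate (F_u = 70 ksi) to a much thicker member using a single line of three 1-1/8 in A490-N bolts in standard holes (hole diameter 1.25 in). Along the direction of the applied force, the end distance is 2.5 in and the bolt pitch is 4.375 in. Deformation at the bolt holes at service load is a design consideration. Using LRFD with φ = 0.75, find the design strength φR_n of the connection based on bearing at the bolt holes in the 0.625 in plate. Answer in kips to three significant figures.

251 kips

Per bolt r_n = 1.2 l_c t F_u ≤ 2.4 d t F_u; upper limit = 2.4 × 1.125 × 0.625 × 70 = 118.1 kips.
Edge bolt: l_c = 2.5 − 1.25/2 = 1.875 in → 1.2 × 1.875 × 0.625 × 70 = 98.44 → r_n = 98.44 kips.
Interior bolts: l_c = 4.375 − 1.25 = 3.125 in → 1.2 × 3.125 × 0.625 × 70 = 164.1 → r_n = 118.1 kips.
R_n = 1 × 98.44 + 2 × 118.1 = 334.7 kips.
Design strength φR_n = 0.75 × 334.7 = 251 kips.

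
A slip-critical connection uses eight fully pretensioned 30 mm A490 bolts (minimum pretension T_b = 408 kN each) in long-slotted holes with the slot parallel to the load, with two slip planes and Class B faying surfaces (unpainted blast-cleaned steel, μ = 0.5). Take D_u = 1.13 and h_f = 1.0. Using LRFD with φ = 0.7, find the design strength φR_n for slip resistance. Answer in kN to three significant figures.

R_n = μ · D_u · h_f · T_b · n_s · n_b = 0.5 × 1.13 × 1.0 × 408 × 2 × 8 = 3688 kN.
Design strength φR_n = 0.7 × 3688 = 2580 kN.

2580 kN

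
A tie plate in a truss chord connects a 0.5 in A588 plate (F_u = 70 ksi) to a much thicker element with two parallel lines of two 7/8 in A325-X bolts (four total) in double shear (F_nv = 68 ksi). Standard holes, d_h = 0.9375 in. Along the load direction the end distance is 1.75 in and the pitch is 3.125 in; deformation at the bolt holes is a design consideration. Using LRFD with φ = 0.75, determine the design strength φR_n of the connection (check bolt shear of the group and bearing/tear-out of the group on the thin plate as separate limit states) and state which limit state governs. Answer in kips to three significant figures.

191 kips (bearing governs)

Bolt shear: A_b = π·0.875²/4 = 0.6013 in²; R_n = 68 × 0.6013 × 4 × 2 = 327.1 kips → 0.75 × 327.1 = 245 kips.
Bearing (1.2 l_c t F_u ≤ 2.4 d t F_u): upper limit = 2.4·0.875·0.5·70 = 73.5 kips.
  Edge l_c = 1.75 − 0.9375/2 = 1.281 → r_n = 53.81 kips; interior l_c = 3.125 − 0.9375 = 2.188 → r_n = 73.5 kips.
  R_n,bearing = 2·53.81 + 2·73.5 = 254.6 kips → 0.75 × 254.6 = 191 kips.
Bearing governs: 191 kips.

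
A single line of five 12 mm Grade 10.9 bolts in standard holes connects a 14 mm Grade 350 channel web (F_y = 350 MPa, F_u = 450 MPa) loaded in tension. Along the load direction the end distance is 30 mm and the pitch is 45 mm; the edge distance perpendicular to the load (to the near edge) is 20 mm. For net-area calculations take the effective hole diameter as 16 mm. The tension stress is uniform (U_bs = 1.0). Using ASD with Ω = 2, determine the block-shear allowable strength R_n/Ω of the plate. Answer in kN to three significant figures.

299 kN

Shear plane L_v = 30 + 4·45 = 210 mm; A_gv = 210 × 14 = 2940 mm².
A_nv = (210 − 4.5·16) × 14 = 1932 mm².
A_nt = (20 − 0.5·16) × 14 = 168 mm².
0.6 F_u A_nv = 521.6 kN; 0.6 F_y A_gv = 617.4 kN → shear rupture governs the shear term.
R_n = 521.6 + 1.0 × 450 × 168 / 1000 = 597.2 kN.
Allowable strength R_n/Ω = 597.2 / 2 = 299 kN.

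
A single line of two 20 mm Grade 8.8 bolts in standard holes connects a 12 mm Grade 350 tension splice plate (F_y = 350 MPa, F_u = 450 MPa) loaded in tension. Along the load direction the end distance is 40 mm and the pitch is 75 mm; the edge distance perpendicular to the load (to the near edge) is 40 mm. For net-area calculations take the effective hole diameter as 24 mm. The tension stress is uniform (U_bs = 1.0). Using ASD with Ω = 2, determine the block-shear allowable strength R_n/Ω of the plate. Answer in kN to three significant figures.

204 kN

Shear plane L_v = 40 + 1·75 = 115 mm; A_gv = 115 × 12 = 1380 mm².
A_nv = (115 − 1.5·24) × 12 = 948 mm².
A_nt = (40 − 0.5·24) × 12 = 336 mm².
0.6 F_u A_nv = 256 kN; 0.6 F_y A_gv = 289.8 kN → shear rupture governs the shear term.
R_n = 256 + 1.0 × 450 × 336 / 1000 = 407.2 kN.
Allowable strength R_n/Ω = 407.2 / 2 = 204 kN.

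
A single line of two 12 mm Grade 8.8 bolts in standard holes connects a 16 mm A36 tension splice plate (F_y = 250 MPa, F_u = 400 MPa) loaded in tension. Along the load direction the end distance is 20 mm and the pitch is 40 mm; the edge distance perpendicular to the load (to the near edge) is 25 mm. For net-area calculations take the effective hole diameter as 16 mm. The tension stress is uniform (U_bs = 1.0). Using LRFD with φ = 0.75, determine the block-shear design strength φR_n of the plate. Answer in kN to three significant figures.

Shear plane L_v = 20 + 1·40 = 60 mm; A_gv = 60 × 16 = 960 mm².
A_nv = (60 − 1.5·16) × 16 = 576 mm².
A_nt = (25 − 0.5·16) × 16 = 272 mm².
0.6 F_u A_nv = 138.2 kN; 0.6 F_y A_gv = 144 kN → shear rupture governs the shear term.
R_n = 138.2 + 1.0 × 400 × 272 / 1000 = 247 kN.
Design strength φR_n = 0.75 × 247 = 185 kN.

185 kN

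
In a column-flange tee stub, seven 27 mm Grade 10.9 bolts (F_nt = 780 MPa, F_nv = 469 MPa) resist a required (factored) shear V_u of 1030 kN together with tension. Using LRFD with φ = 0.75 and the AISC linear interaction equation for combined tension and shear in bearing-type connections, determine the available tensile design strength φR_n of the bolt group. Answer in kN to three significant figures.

A_b = π·27²/4 = 572.6 mm²; f_rv = 1030 × 1000 / (7 × 572.6) = 257 MPa.
F'_nt = 1.3 F_nt − (F_nt / φF_nv) f_rv = 1.3·780 − (780/(0.75·469))·257 = 444.1 MPa, capped at F_nt → F'_nt = 444.1 MPa.
R_n = F'_nt · A_b · n = 444.1 × 572.6 × 7 / 1000 = 1780 kN.
Design strength φR_n = 0.75 × 1780 = 1330 kN.

1330 kN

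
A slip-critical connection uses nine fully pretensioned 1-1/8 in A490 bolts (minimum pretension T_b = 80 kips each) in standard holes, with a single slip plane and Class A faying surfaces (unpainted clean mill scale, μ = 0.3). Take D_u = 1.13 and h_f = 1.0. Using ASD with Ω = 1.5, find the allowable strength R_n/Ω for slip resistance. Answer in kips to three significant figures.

163 kips

R_n = μ · D_u · h_f · T_b · n_s · n_b = 0.3 × 1.13 × 1.0 × 80 × 1 × 9 = 244.1 kips.
Allowable strength R_n/Ω = 244.1 / 1.5 = 163 kips.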